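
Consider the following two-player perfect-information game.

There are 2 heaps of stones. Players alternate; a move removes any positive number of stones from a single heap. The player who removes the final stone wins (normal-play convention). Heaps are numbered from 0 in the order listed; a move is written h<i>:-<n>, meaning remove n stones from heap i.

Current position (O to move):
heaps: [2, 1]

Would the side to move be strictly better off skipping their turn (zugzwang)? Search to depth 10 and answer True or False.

ply 1, O at (2,1) | h0:-1=+1→(1,1)*; h0:-2=-1→(0,1); h1:-1=-1→(2,0)
ply 2, X at (1,1) | h0:-1=-1→(0,1)*; h1:-1=-1→(1,0)
ply 3, O at (0,1) | h1:-1=+1→(0,0)*
ply 4: (0,0) is terminal -1 (X); from (2,1) depth 10
if O skipped the turn, X would face:
~ ply 1, X at (2,1) | h0:-1=+1→(1,1)*; h0:-2=-1→(0,1); h1:-1=-1→(2,0)
~ ply 2, O at (1,1) | h0:-1=-1→(0,1)*; h1:-1=-1→(1,0)
~ ply 3, X at (0,1) | h1:-1=+1→(0,0)*
~ ply 4: (0,0) is terminal -1 (O); from (2,1) depth 10
compare (O): move=+1 vs pass=-1

zugzwang((2,1), O) = False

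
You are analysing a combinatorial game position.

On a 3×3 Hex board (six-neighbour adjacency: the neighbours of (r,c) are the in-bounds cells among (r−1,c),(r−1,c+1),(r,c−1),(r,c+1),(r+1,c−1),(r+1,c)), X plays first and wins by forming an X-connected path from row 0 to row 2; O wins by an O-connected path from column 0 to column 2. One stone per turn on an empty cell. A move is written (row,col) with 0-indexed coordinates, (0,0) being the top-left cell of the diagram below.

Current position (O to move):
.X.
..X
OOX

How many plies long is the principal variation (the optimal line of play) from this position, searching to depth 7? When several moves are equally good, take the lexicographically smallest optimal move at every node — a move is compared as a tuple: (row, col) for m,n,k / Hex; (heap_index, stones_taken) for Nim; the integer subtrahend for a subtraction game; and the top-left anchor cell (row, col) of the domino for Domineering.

ply 1, O at .X./..X/OOX | (0,0)=-1→OX./..X/OOX*; (0,2)=-1→.XO/..X/OOX; (1,0)=-1→.X./O.X/OOX; (1,1)=-1→.X./.OX/OOX
ply 2, X at OX./..X/OOX | (0,2)=+1→OXX/..X/OOX*; (1,0)=+1→OX./X.X/OOX; (1,1)=+1→OX./.XX/OOX
ply 3: OXX/..X/OOX is terminal -1 (O); from .X./..X/OOX depth 7

PV length from [.X./..X/OOX]: 2 plies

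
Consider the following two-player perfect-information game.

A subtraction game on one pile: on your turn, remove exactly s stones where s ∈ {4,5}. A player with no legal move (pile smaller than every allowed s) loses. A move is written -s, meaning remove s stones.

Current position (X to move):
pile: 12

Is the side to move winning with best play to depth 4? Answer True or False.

X winning at [12]: False

[12] X move#1: -4:-1/8*, -5:-1/7
[8] O move#2: -4:-1/4, -5:+1/3*
[3] end (terminal -1, X#3); searched 12 to 4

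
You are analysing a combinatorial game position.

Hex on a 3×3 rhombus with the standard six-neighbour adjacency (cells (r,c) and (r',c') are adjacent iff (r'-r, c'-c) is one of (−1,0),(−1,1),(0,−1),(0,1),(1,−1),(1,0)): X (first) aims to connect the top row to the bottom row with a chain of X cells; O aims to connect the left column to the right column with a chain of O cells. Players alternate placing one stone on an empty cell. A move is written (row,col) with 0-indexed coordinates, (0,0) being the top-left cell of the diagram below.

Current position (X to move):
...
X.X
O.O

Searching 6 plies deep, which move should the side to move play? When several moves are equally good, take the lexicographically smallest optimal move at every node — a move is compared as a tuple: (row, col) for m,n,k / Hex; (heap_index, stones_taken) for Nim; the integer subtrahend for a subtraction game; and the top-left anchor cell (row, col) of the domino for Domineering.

ply 1, X at .../X.X/O.O | (0,0)=-1→X../X.X/O.O; (0,1)=-1→.X./X.X/O.O; (0,2)=-1→..X/X.X/O.O; (1,1)=-1→.../XXX/O.O; (2,1)=+1→.../X.X/OXO*
ply 2, O at .../X.X/OXO | (0,0)=-1→O../X.X/OXO*; (0,1)=-1→.O./X.X/OXO; (0,2)=-1→..O/X.X/OXO; (1,1)=-1→.../XOX/OXO
ply 3, X at O../X.X/OXO | (0,1)=+1→OX./X.X/OXO*; (0,2)=+1→O.X/X.X/OXO; (1,1)=+1→O../XXX/OXO
ply 4, O at OX./X.X/OXO | (0,2)=-1→OXO/X.X/OXO*; (1,1)=-1→OX./XOX/OXO
ply 5, X at OXO/X.X/OXO | (1,1)=+1→OXO/XXX/OXO*
ply 6: OXO/XXX/OXO is terminal -1 (O); from .../X.X/O.O depth 6

X's best at [.../X.X/O.O]: (2,1)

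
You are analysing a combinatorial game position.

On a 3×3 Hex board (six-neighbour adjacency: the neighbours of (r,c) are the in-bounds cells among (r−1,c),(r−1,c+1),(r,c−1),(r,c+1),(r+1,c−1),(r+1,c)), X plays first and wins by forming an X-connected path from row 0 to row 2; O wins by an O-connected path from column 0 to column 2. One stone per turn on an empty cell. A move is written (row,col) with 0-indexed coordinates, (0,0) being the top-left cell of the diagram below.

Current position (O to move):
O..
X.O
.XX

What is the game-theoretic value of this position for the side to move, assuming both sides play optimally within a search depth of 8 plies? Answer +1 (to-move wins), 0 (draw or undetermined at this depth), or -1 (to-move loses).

[O../X.O/.XX] O move#1: (0,1):+1/OO./X.O/.XX*, (0,2):-1/O.O/X.O/.XX, (1,1):+1/O../XOO/.XX, (2,0):-1/O../X.O/OXX
[OO./X.O/.XX] X move#2: (0,2):-1/OOX/X.O/.XX*, (1,1):-1/OO./XXO/.XX, (2,0):-1/OO./X.O/XXX
[OOX/X.O/.XX] O move#3: (1,1):+1/OOX/XOO/.XX*, (2,0):-1/OOX/X.O/OXX
[OOX/XOO/.XX] end (terminal -1, X#4); searched O../X.O/.XX to 8

value(O../X.O/.XX, O) = +1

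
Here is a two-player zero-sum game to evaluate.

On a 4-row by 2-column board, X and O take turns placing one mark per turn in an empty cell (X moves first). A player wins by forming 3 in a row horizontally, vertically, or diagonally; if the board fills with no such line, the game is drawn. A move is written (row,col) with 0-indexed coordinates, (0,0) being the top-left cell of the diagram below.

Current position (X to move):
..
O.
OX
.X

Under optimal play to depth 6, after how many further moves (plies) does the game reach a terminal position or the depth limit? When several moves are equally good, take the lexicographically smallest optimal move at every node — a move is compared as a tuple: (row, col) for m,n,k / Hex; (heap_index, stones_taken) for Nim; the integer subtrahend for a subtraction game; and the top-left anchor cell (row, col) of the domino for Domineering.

p1 X@[../O./OX/.X]: (0,0)[X./O./OX/.X]-1 (0,1)[.X/O./OX/.X]-1 (1,1)[../OX/OX/.X]+1* (3,0)[../O./OX/XX]-1
p2 O@[../OX/OX/.X] terminal -1; root [../O./OX/.X] d6

PV length from [../O./OX/.X]: 1 ply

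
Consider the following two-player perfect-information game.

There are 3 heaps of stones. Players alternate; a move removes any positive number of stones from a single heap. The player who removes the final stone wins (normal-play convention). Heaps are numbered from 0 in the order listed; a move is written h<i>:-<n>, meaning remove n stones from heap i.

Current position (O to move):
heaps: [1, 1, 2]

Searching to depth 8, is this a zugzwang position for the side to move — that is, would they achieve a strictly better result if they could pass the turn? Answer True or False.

zugzwang((1,1,2), O) = False

ply 1, O at (1,1,2) | h0:-1=-1→(0,1,2); h1:-1=-1→(1,0,2); h2:-1=-1→(1,1,1); h2:-2=+1→(1,1,0)*
ply 2, X at (1,1,0) | h0:-1=-1→(0,1,0)*; h1:-1=-1→(1,0,0)
ply 3, O at (0,1,0) | h1:-1=+1→(0,0,0)*
ply 4: (0,0,0) is terminal -1 (X); from (1,1,2) depth 8
pass branch (X moves first from the same position):
  | ply 1, X at (1,1,2) | h0:-1=-1→(0,1,2); h1:-1=-1→(1,0,2); h2:-1=-1→(1,1,1); h2:-2=+1→(1,1,0)*
  | ply 2, O at (1,1,0) | h0:-1=-1→(0,1,0)*; h1:-1=-1→(1,0,0)
  | ply 3, X at (0,1,0) | h1:-1=+1→(0,0,0)*
  | ply 4: (0,0,0) is terminal -1 (O); from (1,1,2) depth 8
O moving scores +1; O passing scores -1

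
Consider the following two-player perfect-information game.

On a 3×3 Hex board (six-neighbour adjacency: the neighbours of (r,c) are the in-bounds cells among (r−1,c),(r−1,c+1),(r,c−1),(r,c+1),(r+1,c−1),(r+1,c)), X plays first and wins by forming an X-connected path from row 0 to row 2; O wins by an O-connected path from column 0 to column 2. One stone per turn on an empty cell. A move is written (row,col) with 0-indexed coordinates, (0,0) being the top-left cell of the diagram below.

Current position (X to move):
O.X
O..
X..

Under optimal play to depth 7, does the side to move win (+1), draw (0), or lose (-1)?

ply 1, X at O.X/O../X.. | (0,1)=+1→OXX/O../X..*; (1,1)=+1→O.X/OX./X..; (1,2)=+1→O.X/O.X/X..; (2,1)=+1→O.X/O../XX.; (2,2)=+1→O.X/O../X.X
ply 2, O at OXX/O../X.. | (1,1)=-1→OXX/OO./X..*; (1,2)=-1→OXX/O.O/X..; (2,1)=-1→OXX/O../XO.; (2,2)=-1→OXX/O../X.O
ply 3, X at OXX/OO./X.. | (1,2)=+1→OXX/OOX/X..*; (2,1)=-1→OXX/OO./XX.; (2,2)=-1→OXX/OO./X.X
ply 4, O at OXX/OOX/X.. | (2,1)=-1→OXX/OOX/XO.*; (2,2)=-1→OXX/OOX/X.O
ply 5, X at OXX/OOX/XO. | (2,2)=+1→OXX/OOX/XOX*
ply 6: OXX/OOX/XOX is terminal -1 (O); from O.X/O../X.. depth 7

value(O.X/O../X.., X) = +1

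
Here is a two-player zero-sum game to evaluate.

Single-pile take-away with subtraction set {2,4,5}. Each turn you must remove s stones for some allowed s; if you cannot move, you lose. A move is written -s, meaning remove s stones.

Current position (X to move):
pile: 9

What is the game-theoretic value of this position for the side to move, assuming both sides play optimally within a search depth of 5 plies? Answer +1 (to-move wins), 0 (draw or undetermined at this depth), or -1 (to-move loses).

value(9, X) = +1

[9] X move#1: -2:+1/7*, -4:-1/5, -5:-1/4
[7] O move#2: -2:-1/5*, -4:-1/3, -5:-1/2
[5] X move#3: -2:-1/3, -4:+1/1*, -5:+1/0
[1] end (terminal -1, O#4); searched 9 to 5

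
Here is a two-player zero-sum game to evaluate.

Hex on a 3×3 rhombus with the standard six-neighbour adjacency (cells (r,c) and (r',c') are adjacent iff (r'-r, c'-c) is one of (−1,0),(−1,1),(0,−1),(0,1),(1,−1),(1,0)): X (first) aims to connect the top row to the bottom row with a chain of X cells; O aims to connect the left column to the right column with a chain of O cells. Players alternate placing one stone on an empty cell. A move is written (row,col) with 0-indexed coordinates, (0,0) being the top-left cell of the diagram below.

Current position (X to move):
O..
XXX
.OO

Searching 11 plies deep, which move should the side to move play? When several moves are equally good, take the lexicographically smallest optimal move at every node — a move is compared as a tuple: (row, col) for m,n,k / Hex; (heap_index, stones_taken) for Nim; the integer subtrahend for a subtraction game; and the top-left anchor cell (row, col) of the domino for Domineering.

X's best at [O../XXX/.OO]: (2,0)

[O../XXX/.OO] X move#1: (0,1):-1/OX./XXX/.OO, (0,2):-1/O.X/XXX/.OO, (2,0):+1/O../XXX/XOO*
[O../XXX/XOO] O move#2: (0,1):-1/OO./XXX/XOO*, (0,2):-1/O.O/XXX/XOO
[OO./XXX/XOO] X move#3: (0,2):+1/OOX/XXX/XOO*
[OOX/XXX/XOO] end (terminal -1, O#4); searched O../XXX/.OO to 11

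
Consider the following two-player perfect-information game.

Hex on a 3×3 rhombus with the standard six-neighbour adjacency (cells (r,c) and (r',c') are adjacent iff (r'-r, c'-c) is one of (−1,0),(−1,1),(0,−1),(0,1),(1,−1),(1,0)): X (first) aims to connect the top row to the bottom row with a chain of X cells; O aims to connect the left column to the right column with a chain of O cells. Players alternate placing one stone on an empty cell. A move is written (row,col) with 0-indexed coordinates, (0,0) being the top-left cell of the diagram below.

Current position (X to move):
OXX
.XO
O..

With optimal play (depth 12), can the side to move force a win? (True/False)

[OXX/.XO/O..] X move#1: (1,0):-1/OXX/XXO/O.., (2,1):+1/OXX/.XO/OX.*, (2,2):-1/OXX/.XO/O.X
[OXX/.XO/OX.] end (terminal -1, O#2); searched OXX/.XO/O.. to 12

X winning at [OXX/.XO/O..]: True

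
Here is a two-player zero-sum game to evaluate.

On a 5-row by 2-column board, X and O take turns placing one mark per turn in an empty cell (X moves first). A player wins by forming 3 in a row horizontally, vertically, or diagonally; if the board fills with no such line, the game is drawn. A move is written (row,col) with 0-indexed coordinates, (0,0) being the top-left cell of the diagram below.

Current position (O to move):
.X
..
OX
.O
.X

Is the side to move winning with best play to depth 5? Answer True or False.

O winning at [.X/../OX/.O/.X]: False

p1 O@[.X/../OX/.O/.X]: (0,0)[OX/../OX/.O/.X]-1 (1,0)[.X/O./OX/.O/.X]-1 (1,1)[.X/.O/OX/.O/.X]+0* (3,0)[.X/../OX/OO/.X]-1 (4,0)[.X/../OX/.O/OX]-1
p2 X@[.X/.O/OX/.O/.X]: (0,0)[XX/.O/OX/.O/.X]-1 (1,0)[.X/XO/OX/.O/.X]+0* (3,0)[.X/.O/OX/XO/.X]+0 (4,0)[.X/.O/OX/.O/XX]-1
p3 O@[.X/XO/OX/.O/.X]: (0,0)[OX/XO/OX/.O/.X]+0* (3,0)[.X/XO/OX/OO/.X]+0 (4,0)[.X/XO/OX/.O/OX]+0
p4 X@[OX/XO/OX/.O/.X]: (3,0)[OX/XO/OX/XO/.X]+0* (4,0)[OX/XO/OX/.O/XX]+0
p5 O@[OX/XO/OX/XO/.X]: (4,0)[OX/XO/OX/XO/OX]+0*
p6 X@[OX/XO/OX/XO/OX] terminal +0; root [.X/../OX/.O/.X] d5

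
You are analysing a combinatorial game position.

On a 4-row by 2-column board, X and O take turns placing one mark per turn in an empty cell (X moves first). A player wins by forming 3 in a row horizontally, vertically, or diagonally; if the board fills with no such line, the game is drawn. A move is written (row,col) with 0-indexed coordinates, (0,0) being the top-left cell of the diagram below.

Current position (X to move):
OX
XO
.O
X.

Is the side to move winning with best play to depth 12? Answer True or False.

p1 X@[OX/XO/.O/X.]: (2,0)[OX/XO/XO/X.]+1* (3,1)[OX/XO/.O/XX]+0
p2 O@[OX/XO/XO/X.] terminal -1; root [OX/XO/.O/X.] d12

X winning at [OX/XO/.O/X.]: True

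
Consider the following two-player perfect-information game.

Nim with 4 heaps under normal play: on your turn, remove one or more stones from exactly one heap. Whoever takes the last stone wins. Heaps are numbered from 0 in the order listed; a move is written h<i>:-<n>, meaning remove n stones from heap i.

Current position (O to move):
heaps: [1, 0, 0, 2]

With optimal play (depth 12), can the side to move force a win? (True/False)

ply 1, O at (1,0,0,2) | h0:-1=-1→(0,0,0,2); h3:-1=+1→(1,0,0,1)*; h3:-2=-1→(1,0,0,0)
ply 2, X at (1,0,0,1) | h0:-1=-1→(0,0,0,1)*; h3:-1=-1→(1,0,0,0)
ply 3, O at (0,0,0,1) | h3:-1=+1→(0,0,0,0)*
ply 4: (0,0,0,0) is terminal -1 (X); from (1,0,0,2) depth 12

O winning at [(1,0,0,2)]: True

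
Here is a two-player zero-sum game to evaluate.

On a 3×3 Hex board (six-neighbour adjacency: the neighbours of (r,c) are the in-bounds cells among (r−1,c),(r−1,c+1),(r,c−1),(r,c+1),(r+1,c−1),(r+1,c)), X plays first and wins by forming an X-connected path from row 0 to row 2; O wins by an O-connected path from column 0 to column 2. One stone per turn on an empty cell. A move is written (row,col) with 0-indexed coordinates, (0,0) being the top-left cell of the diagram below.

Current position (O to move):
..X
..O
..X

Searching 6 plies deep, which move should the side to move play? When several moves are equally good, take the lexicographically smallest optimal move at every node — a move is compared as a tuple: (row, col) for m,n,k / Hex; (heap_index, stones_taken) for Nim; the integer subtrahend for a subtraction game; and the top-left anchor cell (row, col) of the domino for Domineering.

O's best at [..X/..O/..X]: (1,1)

ply 1, O at ..X/..O/..X | (0,0)=-1→O.X/..O/..X; (0,1)=-1→.OX/..O/..X; (1,0)=-1→..X/O.O/..X; (1,1)=+1→..X/.OO/..X*; (2,0)=+1→..X/..O/O.X; (2,1)=-1→..X/..O/.OX
ply 2, X at ..X/.OO/..X | (0,0)=-1→X.X/.OO/..X*; (0,1)=-1→.XX/.OO/..X; (1,0)=-1→..X/XOO/..X; (2,0)=-1→..X/.OO/X.X; (2,1)=-1→..X/.OO/.XX
ply 3, O at X.X/.OO/..X | (0,1)=+1→XOX/.OO/..X*; (1,0)=+1→X.X/OOO/..X; (2,0)=+1→X.X/.OO/O.X; (2,1)=+1→X.X/.OO/.OX
ply 4, X at XOX/.OO/..X | (1,0)=-1→XOX/XOO/..X*; (2,0)=-1→XOX/.OO/X.X; (2,1)=-1→XOX/.OO/.XX
ply 5, O at XOX/XOO/..X | (2,0)=+1→XOX/XOO/O.X*; (2,1)=-1→XOX/XOO/.OX
ply 6: XOX/XOO/O.X is terminal -1 (X); from ..X/..O/..X depth 6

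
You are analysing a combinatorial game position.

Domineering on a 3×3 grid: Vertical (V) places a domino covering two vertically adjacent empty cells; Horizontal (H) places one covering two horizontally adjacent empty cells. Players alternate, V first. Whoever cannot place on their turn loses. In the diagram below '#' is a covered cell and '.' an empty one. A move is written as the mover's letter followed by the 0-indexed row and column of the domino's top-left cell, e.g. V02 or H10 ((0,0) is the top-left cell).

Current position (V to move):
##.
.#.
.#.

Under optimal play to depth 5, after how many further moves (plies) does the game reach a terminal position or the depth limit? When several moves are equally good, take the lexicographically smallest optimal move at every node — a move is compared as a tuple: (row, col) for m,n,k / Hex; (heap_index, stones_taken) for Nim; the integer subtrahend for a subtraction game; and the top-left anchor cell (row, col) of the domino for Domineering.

[##./.#./.#.] V move#1: V02:+1/###/.##/.#.*, V10:+1/##./##./##., V12:+1/##./.##/.##
[###/.##/.#.] end (terminal -1, H#2); searched ##./.#./.#. to 5

PV length from [##./.#./.#.]: 1 ply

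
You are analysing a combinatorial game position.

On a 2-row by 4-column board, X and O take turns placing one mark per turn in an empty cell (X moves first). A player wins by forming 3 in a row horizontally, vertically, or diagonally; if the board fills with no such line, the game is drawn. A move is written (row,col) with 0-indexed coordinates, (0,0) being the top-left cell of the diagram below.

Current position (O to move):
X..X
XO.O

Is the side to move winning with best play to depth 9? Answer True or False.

O winning at [X..X/XO.O]: True

[X..X/XO.O] O move#1: (0,1):+0/XO.X/XO.O, (0,2):+0/X.OX/XO.O, (1,2):+1/X..X/XOOO*
[X..X/XOOO] end (terminal -1, X#2); searched X..X/XO.O to 9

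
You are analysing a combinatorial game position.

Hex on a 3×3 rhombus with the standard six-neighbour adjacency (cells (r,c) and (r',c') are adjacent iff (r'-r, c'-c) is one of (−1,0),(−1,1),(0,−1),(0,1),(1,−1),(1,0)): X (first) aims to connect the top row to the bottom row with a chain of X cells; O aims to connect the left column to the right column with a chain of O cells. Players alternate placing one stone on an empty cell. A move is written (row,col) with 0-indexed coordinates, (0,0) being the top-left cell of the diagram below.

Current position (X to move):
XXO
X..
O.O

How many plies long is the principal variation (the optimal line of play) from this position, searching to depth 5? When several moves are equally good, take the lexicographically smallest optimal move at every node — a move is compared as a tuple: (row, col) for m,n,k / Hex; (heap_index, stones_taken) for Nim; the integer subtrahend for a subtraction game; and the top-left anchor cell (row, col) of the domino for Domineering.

PV length from [XXO/X../O.O]: 2 plies

p1 X@[XXO/X../O.O]: (1,1)[XXO/XX./O.O]-1* (1,2)[XXO/X.X/O.O]-1 (2,1)[XXO/X../OXO]-1
p2 O@[XXO/XX./O.O]: (1,2)[XXO/XXO/O.O]-1 (2,1)[XXO/XX./OOO]+1*
p3 X@[XXO/XX./OOO] terminal -1; root [XXO/X../O.O] d5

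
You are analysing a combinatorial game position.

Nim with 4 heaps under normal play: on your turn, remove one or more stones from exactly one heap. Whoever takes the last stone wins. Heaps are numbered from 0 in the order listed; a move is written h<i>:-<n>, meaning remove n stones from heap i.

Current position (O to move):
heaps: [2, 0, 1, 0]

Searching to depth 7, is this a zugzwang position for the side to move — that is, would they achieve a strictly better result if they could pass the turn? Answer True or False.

[(2,0,1,0)] O move#1: h0:-1:+1/(1,0,1,0)*, h0:-2:-1/(0,0,1,0), h2:-1:-1/(2,0,0,0)
[(1,0,1,0)] X move#2: h0:-1:-1/(0,0,1,0)*, h2:-1:-1/(1,0,0,0)
[(0,0,1,0)] O move#3: h2:-1:+1/(0,0,0,0)*
[(0,0,0,0)] end (terminal -1, X#4); searched (2,0,1,0) to 7
suppose O passes — search the same position with X to move:
pass> [(2,0,1,0)] X move#1: h0:-1:+1/(1,0,1,0)*, h0:-2:-1/(0,0,1,0), h2:-1:-1/(2,0,0,0)
pass> [(1,0,1,0)] O move#2: h0:-1:-1/(0,0,1,0)*, h2:-1:-1/(1,0,0,0)
pass> [(0,0,1,0)] X move#3: h2:-1:+1/(0,0,0,0)*
pass> [(0,0,0,0)] end (terminal -1, O#4); searched (2,0,1,0) to 7
for O: play +1, pass -1

zugzwang((2,0,1,0), O) = False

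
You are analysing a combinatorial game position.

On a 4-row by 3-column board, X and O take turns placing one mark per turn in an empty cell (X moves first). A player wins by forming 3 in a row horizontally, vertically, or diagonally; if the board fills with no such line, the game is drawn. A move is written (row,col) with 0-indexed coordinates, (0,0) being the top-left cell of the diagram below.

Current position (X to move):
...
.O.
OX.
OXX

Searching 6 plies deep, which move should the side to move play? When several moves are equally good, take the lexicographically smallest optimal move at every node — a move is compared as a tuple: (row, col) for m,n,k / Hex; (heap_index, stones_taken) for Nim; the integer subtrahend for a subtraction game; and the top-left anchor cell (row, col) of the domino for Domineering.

X's best at [.../.O./OX./OXX]: (1,0)

ply 1, X at .../.O./OX./OXX | (0,0)=-1→X../.O./OX./OXX; (0,1)=-1→.X./.O./OX./OXX; (0,2)=-1→..X/.O./OX./OXX; (1,0)=+1→.../XO./OX./OXX*; (1,2)=-1→.../.OX/OX./OXX; (2,2)=-1→.../.O./OXX/OXX
ply 2: .../XO./OX./OXX is terminal -1 (O); from .../.O./OX./OXX depth 6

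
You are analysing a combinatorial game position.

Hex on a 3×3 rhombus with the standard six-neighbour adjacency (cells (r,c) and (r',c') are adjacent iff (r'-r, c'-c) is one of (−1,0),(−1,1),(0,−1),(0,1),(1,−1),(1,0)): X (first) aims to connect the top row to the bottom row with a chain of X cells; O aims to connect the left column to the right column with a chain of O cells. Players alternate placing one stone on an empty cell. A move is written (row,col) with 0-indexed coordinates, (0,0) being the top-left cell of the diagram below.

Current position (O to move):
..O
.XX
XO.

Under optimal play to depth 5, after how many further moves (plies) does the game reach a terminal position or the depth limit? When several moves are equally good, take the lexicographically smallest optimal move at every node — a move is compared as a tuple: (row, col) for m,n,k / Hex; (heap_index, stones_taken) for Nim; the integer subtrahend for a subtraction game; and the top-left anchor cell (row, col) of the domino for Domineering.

p1 O@[..O/.XX/XO.]: (0,0)[O.O/.XX/XO.]-1 (0,1)[.OO/.XX/XO.]+1* (1,0)[..O/OXX/XO.]-1 (2,2)[..O/.XX/XOO]-1
p2 X@[.OO/.XX/XO.]: (0,0)[XOO/.XX/XO.]-1* (1,0)[.OO/XXX/XO.]-1 (2,2)[.OO/.XX/XOX]-1
p3 O@[XOO/.XX/XO.]: (1,0)[XOO/OXX/XO.]+1* (2,2)[XOO/.XX/XOO]-1
p4 X@[XOO/OXX/XO.] terminal -1; root [..O/.XX/XO.] d5

PV length from [..O/.XX/XO.]: 3 plies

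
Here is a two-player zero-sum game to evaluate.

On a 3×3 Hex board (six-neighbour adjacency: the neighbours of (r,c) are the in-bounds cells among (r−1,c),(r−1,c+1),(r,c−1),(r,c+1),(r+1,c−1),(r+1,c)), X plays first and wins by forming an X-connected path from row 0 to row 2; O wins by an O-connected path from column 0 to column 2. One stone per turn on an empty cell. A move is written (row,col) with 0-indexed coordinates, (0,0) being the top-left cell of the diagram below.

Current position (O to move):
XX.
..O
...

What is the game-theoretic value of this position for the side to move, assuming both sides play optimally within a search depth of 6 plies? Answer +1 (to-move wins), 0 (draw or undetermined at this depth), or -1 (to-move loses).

p1 O@[XX./..O/...]: (0,2)[XXO/..O/...]-1 (1,0)[XX./O.O/...]-1 (1,1)[XX./.OO/...]+1* (2,0)[XX./..O/O..]+1 (2,1)[XX./..O/.O.]-1 (2,2)[XX./..O/..O]-1
p2 X@[XX./.OO/...]: (0,2)[XXX/.OO/...]-1* (1,0)[XX./XOO/...]-1 (2,0)[XX./.OO/X..]-1 (2,1)[XX./.OO/.X.]-1 (2,2)[XX./.OO/..X]-1
p3 O@[XXX/.OO/...]: (1,0)[XXX/OOO/...]+1* (2,0)[XXX/.OO/O..]+1 (2,1)[XXX/.OO/.O.]+1 (2,2)[XXX/.OO/..O]+1
p4 X@[XXX/OOO/...] terminal -1; root [XX./..O/...] d6

value(XX./..O/..., O) = +1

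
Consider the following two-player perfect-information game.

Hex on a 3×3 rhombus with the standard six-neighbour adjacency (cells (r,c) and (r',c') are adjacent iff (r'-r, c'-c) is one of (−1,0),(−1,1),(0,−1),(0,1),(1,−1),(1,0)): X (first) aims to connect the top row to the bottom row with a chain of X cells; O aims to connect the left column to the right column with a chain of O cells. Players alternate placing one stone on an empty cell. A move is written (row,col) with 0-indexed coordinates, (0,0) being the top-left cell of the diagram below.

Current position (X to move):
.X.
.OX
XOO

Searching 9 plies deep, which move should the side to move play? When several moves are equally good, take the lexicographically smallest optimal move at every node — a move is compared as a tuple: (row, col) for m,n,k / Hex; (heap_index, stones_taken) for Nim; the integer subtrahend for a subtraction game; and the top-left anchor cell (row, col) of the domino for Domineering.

p1 X@[.X./.OX/XOO]: (0,0)[XX./.OX/XOO]-1 (0,2)[.XX/.OX/XOO]-1 (1,0)[.X./XOX/XOO]+1*
p2 O@[.X./XOX/XOO] terminal -1; root [.X./.OX/XOO] d9

X's best at [.X./.OX/XOO]: (1,0)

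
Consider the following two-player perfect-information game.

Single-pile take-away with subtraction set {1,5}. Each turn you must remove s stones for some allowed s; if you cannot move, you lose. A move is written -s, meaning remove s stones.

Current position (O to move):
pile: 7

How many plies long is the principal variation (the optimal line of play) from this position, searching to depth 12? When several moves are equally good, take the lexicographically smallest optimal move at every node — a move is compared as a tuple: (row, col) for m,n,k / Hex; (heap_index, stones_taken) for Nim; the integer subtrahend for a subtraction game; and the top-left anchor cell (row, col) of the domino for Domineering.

p1 O@[7]: -1[6]+1* -5[2]+1
p2 X@[6]: -1[5]-1* -5[1]-1
p3 O@[5]: -1[4]+1* -5[0]+1
p4 X@[4]: -1[3]-1*
p5 O@[3]: -1[2]+1*
p6 X@[2]: -1[1]-1*
p7 O@[1]: -1[0]+1*
p8 X@[0] terminal -1; root [7] d12

PV length from [7]: 7 plies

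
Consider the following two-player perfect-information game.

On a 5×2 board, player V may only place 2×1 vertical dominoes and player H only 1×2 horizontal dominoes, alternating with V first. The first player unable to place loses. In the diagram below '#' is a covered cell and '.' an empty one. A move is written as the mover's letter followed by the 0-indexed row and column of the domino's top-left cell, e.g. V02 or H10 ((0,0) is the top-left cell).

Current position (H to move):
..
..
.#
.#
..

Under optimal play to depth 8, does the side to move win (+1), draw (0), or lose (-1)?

value(../../.#/.#/.., H) = +1

p1 H@[../../.#/.#/..]: H00[##/../.#/.#/..]+1* H10[../##/.#/.#/..]+1 H40[../../.#/.#/##]-1
p2 V@[##/../.#/.#/..]: V10[##/#./##/.#/..]-1* V20[##/../##/##/..]-1 V30[##/../.#/##/#.]-1
p3 H@[##/#./##/.#/..]: H40[##/#./##/.#/##]+1*
p4 V@[##/#./##/.#/##] terminal -1; root [../../.#/.#/..] d8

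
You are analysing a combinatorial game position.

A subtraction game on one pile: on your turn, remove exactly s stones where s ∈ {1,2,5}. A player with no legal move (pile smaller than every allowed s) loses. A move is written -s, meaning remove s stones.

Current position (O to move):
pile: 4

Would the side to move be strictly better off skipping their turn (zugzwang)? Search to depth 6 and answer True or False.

zugzwang(4, O) = False

p1 O@[4]: -1[3]+1* -2[2]-1
p2 X@[3]: -1[2]-1* -2[1]-1
p3 O@[2]: -1[1]-1 -2[0]+1*
p4 X@[0] terminal -1; root [4] d6
if O skipped the turn, X would face:
~ p1 X@[4]: -1[3]+1* -2[2]-1
~ p2 O@[3]: -1[2]-1* -2[1]-1
~ p3 X@[2]: -1[1]-1 -2[0]+1*
~ p4 O@[0] terminal -1; root [4] d6
compare (O): move=+1 vs pass=-1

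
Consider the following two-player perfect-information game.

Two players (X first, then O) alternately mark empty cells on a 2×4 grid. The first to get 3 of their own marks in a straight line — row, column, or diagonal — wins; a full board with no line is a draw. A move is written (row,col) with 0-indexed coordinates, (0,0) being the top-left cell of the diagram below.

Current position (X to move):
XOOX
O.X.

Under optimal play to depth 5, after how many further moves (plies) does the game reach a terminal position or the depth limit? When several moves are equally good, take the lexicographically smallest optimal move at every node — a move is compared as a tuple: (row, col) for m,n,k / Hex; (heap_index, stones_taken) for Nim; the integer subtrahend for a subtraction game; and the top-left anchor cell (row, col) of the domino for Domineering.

[XOOX/O.X.] X move#1: (1,1):+0/XOOX/OXX.*, (1,3):+0/XOOX/O.XX
[XOOX/OXX.] O move#2: (1,3):+0/XOOX/OXXO*
[XOOX/OXXO] end (terminal +0, X#3); searched XOOX/O.X. to 5

PV length from [XOOX/O.X.]: 2 plies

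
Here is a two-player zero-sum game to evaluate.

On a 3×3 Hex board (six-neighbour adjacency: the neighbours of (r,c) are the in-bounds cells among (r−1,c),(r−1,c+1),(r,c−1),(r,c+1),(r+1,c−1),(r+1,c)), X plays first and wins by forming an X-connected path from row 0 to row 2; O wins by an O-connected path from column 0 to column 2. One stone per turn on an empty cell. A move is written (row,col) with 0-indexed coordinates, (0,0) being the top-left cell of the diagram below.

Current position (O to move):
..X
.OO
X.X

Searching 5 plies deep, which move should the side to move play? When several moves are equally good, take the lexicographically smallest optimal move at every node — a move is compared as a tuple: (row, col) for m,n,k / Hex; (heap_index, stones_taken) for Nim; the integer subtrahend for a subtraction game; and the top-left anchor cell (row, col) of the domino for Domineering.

O's best at [..X/.OO/X.X]: (0,0)

p1 O@[..X/.OO/X.X]: (0,0)[O.X/.OO/X.X]+1* (0,1)[.OX/.OO/X.X]+1 (1,0)[..X/OOO/X.X]+1 (2,1)[..X/.OO/XOX]-1
p2 X@[O.X/.OO/X.X]: (0,1)[OXX/.OO/X.X]-1* (1,0)[O.X/XOO/X.X]-1 (2,1)[O.X/.OO/XXX]-1
p3 O@[OXX/.OO/X.X]: (1,0)[OXX/OOO/X.X]+1* (2,1)[OXX/.OO/XOX]-1
p4 X@[OXX/OOO/X.X] terminal -1; root [..X/.OO/X.X] d5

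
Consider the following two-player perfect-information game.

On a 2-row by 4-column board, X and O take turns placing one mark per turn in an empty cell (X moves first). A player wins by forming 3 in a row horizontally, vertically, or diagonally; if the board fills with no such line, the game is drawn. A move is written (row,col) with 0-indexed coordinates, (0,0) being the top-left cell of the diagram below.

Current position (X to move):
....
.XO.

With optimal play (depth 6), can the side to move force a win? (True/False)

X winning at [..../.XO.]: False

[..../.XO.] X move#1: (0,0):+0/X.../.XO.*, (0,1):+0/.X../.XO., (0,2):+0/..X./.XO., (0,3):+0/...X/.XO., (1,0):+0/..../XXO., (1,3):+0/..../.XOX
[X.../.XO.] O move#2: (0,1):+0/XO../.XO.*, (0,2):+0/X.O./.XO., (0,3):+0/X..O/.XO., (1,0):+0/X.../OXO., (1,3):+0/X.../.XOO
[XO../.XO.] X move#3: (0,2):+0/XOX./.XO.*, (0,3):+0/XO.X/.XO., (1,0):+0/XO../XXO., (1,3):+0/XO../.XOX
[XOX./.XO.] O move#4: (0,3):+0/XOXO/.XO.*, (1,0):+0/XOX./OXO., (1,3):+0/XOX./.XOO
[XOXO/.XO.] X move#5: (1,0):+0/XOXO/XXO.*, (1,3):+0/XOXO/.XOX
[XOXO/XXO.] O move#6: (1,3):+0/XOXO/XXOO*
[XOXO/XXOO] end (terminal +0, X#7); searched ..../.XO. to 6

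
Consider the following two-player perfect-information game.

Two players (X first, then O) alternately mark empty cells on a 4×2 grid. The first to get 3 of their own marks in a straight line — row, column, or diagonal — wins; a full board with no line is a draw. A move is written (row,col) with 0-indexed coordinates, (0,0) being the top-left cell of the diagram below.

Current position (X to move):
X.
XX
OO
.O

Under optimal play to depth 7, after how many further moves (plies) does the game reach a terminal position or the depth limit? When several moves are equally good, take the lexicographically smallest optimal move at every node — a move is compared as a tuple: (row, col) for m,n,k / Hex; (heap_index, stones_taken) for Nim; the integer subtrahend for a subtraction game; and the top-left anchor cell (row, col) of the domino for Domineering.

p1 X@[X./XX/OO/.O]: (0,1)[XX/XX/OO/.O]+0* (3,0)[X./XX/OO/XO]+0
p2 O@[XX/XX/OO/.O]: (3,0)[XX/XX/OO/OO]+0*
p3 X@[XX/XX/OO/OO] terminal +0; root [X./XX/OO/.O] d7

PV length from [X./XX/OO/.O]: 2 plies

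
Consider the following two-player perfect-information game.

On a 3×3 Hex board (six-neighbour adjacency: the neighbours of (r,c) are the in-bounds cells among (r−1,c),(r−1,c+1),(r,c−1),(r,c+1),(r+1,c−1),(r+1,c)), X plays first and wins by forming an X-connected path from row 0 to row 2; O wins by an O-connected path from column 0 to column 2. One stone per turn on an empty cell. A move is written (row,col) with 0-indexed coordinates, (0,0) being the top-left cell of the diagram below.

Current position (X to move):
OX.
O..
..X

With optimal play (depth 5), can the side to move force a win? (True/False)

X winning at [OX./O../..X]: True

ply 1, X at OX./O../..X | (0,2)=+1→OXX/O../..X*; (1,1)=+1→OX./OX./..X; (1,2)=+1→OX./O.X/..X; (2,0)=-1→OX./O../X.X; (2,1)=-1→OX./O../.XX
ply 2, O at OXX/O../..X | (1,1)=-1→OXX/OO./..X*; (1,2)=-1→OXX/O.O/..X; (2,0)=-1→OXX/O../O.X; (2,1)=-1→OXX/O../.OX
ply 3, X at OXX/OO./..X | (1,2)=+1→OXX/OOX/..X*; (2,0)=-1→OXX/OO./X.X; (2,1)=-1→OXX/OO./.XX
ply 4: OXX/OOX/..X is terminal -1 (O); from OX./O../..X depth 5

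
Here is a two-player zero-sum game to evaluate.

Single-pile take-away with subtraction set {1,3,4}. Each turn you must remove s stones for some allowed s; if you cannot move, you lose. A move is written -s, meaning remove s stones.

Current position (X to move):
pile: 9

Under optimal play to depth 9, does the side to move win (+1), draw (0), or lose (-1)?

p1 X@[9]: -1[8]-1* -3[6]-1 -4[5]-1
p2 O@[8]: -1[7]+1* -3[5]-1 -4[4]-1
p3 X@[7]: -1[6]-1* -3[4]-1 -4[3]-1
p4 O@[6]: -1[5]-1 -3[3]-1 -4[2]+1*
p5 X@[2]: -1[1]-1*
p6 O@[1]: -1[0]+1*
p7 X@[0] terminal -1; root [9] d9

value(9, X) = -1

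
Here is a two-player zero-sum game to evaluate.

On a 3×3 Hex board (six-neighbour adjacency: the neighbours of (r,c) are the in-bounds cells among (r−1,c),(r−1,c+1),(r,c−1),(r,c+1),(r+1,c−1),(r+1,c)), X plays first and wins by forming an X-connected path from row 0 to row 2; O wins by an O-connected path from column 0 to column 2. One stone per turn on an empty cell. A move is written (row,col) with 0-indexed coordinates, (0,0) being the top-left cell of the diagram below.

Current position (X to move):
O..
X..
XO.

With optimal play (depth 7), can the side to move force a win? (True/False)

[O../X../XO.] X move#1: (0,1):+1/OX./X../XO.*, (0,2):+1/O.X/X../XO., (1,1):+1/O../XX./XO., (1,2):+1/O../X.X/XO., (2,2):+1/O../X../XOX
[OX./X../XO.] end (terminal -1, O#2); searched O../X../XO. to 7

X winning at [O../X../XO.]: True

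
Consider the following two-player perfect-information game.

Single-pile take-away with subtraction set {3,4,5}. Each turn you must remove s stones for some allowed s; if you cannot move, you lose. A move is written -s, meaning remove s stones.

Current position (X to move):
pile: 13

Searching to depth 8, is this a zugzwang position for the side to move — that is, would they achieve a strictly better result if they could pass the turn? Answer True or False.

zugzwang(13, X) = False

p1 X@[13]: -3[10]+1* -4[9]+1 -5[8]+1
p2 O@[10]: -3[7]-1* -4[6]-1 -5[5]-1
p3 X@[7]: -3[4]-1 -4[3]-1 -5[2]+1*
p4 O@[2] terminal -1; root [13] d8
suppose X passes — search the same position with O to move:
pass> p1 O@[13]: -3[10]+1* -4[9]+1 -5[8]+1
pass> p2 X@[10]: -3[7]-1* -4[6]-1 -5[5]-1
pass> p3 O@[7]: -3[4]-1 -4[3]-1 -5[2]+1*
pass> p4 X@[2] terminal -1; root [13] d8
for X: play +1, pass -1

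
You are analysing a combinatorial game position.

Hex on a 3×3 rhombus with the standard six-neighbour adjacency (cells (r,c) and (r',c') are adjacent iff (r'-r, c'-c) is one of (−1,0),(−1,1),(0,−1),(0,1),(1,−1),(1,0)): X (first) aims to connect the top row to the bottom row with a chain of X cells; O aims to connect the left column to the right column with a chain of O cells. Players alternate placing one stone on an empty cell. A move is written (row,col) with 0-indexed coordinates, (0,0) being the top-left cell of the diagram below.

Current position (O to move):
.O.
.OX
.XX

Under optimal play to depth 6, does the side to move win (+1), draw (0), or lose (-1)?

value(.O./.OX/.XX, O) = +1

ply 1, O at .O./.OX/.XX | (0,0)=-1→OO./.OX/.XX; (0,2)=+1→.OO/.OX/.XX*; (1,0)=-1→.O./OOX/.XX; (2,0)=-1→.O./.OX/OXX
ply 2, X at .OO/.OX/.XX | (0,0)=-1→XOO/.OX/.XX*; (1,0)=-1→.OO/XOX/.XX; (2,0)=-1→.OO/.OX/XXX
ply 3, O at XOO/.OX/.XX | (1,0)=+1→XOO/OOX/.XX*; (2,0)=+1→XOO/.OX/OXX
ply 4: XOO/OOX/.XX is terminal -1 (X); from .O./.OX/.XX depth 6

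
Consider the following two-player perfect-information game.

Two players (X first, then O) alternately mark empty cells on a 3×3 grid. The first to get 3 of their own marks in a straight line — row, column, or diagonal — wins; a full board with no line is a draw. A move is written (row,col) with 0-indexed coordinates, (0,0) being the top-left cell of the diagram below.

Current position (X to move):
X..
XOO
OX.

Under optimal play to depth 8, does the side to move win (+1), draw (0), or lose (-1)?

[X../XOO/OX.] X move#1: (0,1):-1/XX./XOO/OX., (0,2):+0/X.X/XOO/OX.*, (2,2):-1/X../XOO/OXX
[X.X/XOO/OX.] O move#2: (0,1):+0/XOX/XOO/OX.*, (2,2):-1/X.X/XOO/OXO
[XOX/XOO/OX.] X move#3: (2,2):+0/XOX/XOO/OXX*
[XOX/XOO/OXX] end (terminal +0, O#4); searched X../XOO/OX. to 8

value(X../XOO/OX., X) = 0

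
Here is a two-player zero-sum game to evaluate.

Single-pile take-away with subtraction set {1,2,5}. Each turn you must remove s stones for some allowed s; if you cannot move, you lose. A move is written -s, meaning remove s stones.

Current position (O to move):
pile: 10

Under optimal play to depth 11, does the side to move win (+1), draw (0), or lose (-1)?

value(10, O) = +1

p1 O@[10]: -1[9]+1* -2[8]-1 -5[5]-1
p2 X@[9]: -1[8]-1* -2[7]-1 -5[4]-1
p3 O@[8]: -1[7]-1 -2[6]+1* -5[3]+1
p4 X@[6]: -1[5]-1* -2[4]-1 -5[1]-1
p5 O@[5]: -1[4]-1 -2[3]+1* -5[0]+1
p6 X@[3]: -1[2]-1* -2[1]-1
p7 O@[2]: -1[1]-1 -2[0]+1*
p8 X@[0] terminal -1; root [10] d11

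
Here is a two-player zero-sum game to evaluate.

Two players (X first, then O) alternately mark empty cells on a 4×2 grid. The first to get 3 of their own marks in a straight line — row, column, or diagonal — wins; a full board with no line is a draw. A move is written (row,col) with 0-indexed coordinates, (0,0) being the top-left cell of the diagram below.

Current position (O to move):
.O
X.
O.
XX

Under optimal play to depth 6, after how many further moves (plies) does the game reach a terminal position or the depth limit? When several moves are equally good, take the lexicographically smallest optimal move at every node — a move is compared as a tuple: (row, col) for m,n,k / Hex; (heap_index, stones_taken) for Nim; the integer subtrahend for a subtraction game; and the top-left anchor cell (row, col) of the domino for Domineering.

PV length from [.O/X./O./XX]: 3 plies

ply 1, O at .O/X./O./XX | (0,0)=+0→OO/X./O./XX*; (1,1)=+0→.O/XO/O./XX; (2,1)=+0→.O/X./OO/XX
ply 2, X at OO/X./O./XX | (1,1)=+0→OO/XX/O./XX*; (2,1)=+0→OO/X./OX/XX
ply 3, O at OO/XX/O./XX | (2,1)=+0→OO/XX/OO/XX*
ply 4: OO/XX/OO/XX is terminal +0 (X); from .O/X./O./XX depth 6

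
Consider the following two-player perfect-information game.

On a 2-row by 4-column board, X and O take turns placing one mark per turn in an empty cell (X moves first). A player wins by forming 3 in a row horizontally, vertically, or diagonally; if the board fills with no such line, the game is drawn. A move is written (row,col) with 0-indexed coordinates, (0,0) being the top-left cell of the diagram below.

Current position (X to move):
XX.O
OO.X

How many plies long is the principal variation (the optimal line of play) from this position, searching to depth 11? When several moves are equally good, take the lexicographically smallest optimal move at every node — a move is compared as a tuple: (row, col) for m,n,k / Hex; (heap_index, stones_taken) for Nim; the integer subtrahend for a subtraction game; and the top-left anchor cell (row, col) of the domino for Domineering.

PV length from [XX.O/OO.X]: 1 ply

p1 X@[XX.O/OO.X]: (0,2)[XXXO/OO.X]+1* (1,2)[XX.O/OOXX]+0
p2 O@[XXXO/OO.X] terminal -1; root [XX.O/OO.X] d11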